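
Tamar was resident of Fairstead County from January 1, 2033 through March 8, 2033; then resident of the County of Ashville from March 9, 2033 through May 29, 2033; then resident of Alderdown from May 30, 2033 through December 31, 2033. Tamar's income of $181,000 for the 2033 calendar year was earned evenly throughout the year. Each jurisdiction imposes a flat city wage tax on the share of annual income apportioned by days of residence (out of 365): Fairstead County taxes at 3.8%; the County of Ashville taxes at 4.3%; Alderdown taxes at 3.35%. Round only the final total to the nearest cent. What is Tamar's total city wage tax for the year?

$6,599.31

Fairstead County, January 1 – March 8, 2033: 67 days → $181,000 × 3.8% × 67/365 = $1,262.5370
The County of Ashville, March 9 – May 29, 2033: 82 days → $181,000 × 4.3% × 82/365 = $1,748.5096
Alderdown, May 30 – December 31, 2033: 216 days → $181,000 × 3.35% × 216/365 = $3,588.2630
Total = $6,599.3096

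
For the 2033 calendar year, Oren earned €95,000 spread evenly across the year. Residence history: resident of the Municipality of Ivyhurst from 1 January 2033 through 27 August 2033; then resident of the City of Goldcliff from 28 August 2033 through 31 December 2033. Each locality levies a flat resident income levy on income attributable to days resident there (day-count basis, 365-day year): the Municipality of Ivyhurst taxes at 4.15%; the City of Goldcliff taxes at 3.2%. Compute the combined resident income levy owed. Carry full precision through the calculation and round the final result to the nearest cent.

The Municipality of Ivyhurst, 1 January – 27 August 2033: 239 days → €95,000 × 4.15% × 239/365 = €2,581.5274
The City of Goldcliff, 28 August – 31 December 2033: 126 days → €95,000 × 3.2% × 126/365 = €1,049.4247
Total = €3,630.9521

€3,630.95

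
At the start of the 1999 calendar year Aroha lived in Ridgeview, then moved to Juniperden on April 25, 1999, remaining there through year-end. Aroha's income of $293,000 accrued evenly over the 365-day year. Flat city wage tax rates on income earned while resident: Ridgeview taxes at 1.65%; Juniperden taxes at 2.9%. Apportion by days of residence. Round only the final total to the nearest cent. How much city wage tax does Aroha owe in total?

Ridgeview, January 1 – April 24, 1999: 114 days → $293,000 × 1.65% × 114/365 = $1,509.9534
Juniperden, April 25 – December 31, 1999: 251 days → $293,000 × 2.9% × 251/365 = $5,843.1425
Total = $7,353.0959

$7,353.10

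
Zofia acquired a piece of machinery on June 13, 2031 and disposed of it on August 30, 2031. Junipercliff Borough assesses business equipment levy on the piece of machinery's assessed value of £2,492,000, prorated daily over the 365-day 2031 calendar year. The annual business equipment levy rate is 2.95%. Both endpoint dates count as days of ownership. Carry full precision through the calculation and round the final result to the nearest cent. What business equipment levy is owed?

Days held (June 13 – August 30, 2031): 79 out of 365
Tax = £2,492,000 × 2.95% × 79/365 = £15,911.2493

£15,911.25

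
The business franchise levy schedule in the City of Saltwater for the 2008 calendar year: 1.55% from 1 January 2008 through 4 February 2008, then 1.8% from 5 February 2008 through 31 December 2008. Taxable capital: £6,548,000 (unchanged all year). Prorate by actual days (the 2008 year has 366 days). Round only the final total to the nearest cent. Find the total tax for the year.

£116,298.56

1 January – 4 February 2008: 35 days at 1.55% → £6,548,000 × 1.55% × 35/366 = £9,705.7104
5 February – 31 December 2008: 331 days at 1.8% → £6,548,000 × 1.8% × 331/366 = £106,592.8525
Total = £116,298.5628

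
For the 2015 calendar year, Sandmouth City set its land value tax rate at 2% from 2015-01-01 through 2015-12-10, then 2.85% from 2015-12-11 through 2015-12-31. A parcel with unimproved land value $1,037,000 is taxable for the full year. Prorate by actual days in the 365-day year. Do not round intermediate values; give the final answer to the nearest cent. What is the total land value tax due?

$21,247.14

2015-01-01 to 2015-12-10: 344 days at 2% → $1,037,000 × 2% × 344/365 = $19,546.7397
2015-12-11 to 2015-12-31: 21 days at 2.85% → $1,037,000 × 2.85% × 21/365 = $1,700.3959
Total = $21,247.1356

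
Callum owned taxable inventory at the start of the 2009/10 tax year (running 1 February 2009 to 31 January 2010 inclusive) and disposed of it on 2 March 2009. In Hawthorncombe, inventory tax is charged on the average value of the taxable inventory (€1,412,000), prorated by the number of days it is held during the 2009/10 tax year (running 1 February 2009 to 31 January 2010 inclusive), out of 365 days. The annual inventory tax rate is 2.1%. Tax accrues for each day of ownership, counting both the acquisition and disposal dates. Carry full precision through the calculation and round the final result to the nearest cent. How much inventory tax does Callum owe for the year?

€2,437.15

Days held (1 February – 2 March 2009): 30 out of 365
Tax = €1,412,000 × 2.1% × 30/365 = €2,437.1507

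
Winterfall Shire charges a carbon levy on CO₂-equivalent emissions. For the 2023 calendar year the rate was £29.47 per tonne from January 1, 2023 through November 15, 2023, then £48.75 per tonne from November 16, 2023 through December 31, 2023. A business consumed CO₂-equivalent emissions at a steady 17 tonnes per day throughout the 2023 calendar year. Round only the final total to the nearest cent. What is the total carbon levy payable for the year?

£197,938.31

January 1 – November 15, 2023: 319 days × 17 tonnes/day = 5,423 tonnes at £29.47/tonne → £159,815.81
November 16 – December 31, 2023: 46 days × 17 tonnes/day = 782 tonnes at £48.75/tonne → £38,122.50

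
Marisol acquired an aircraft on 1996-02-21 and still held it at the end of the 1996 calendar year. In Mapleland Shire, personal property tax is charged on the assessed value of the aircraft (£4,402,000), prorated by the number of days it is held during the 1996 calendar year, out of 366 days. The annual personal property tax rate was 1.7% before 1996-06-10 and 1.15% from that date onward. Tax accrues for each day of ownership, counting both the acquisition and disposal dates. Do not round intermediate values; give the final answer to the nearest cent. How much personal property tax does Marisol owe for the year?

£50,845.51

1996-02-21 to 1996-06-09: 110 days at 1.7% → £4,402,000 × 1.7% × 110/366 = £22,491.0929
1996-06-10 to 1996-12-31: 205 days at 1.15% → £4,402,000 × 1.15% × 205/366 = £28,354.4126
Total = £50,845.5055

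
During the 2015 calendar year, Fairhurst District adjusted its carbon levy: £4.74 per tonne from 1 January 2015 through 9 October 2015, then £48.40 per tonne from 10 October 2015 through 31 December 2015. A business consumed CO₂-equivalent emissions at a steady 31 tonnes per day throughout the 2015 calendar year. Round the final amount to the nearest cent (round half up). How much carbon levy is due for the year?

1 January – 9 October 2015: 282 days × 31 tonnes/day = 8,742 tonnes at £4.74/tonne → £41,437.08
10 October – 31 December 2015: 83 days × 31 tonnes/day = 2,573 tonnes at £48.40/tonne → £124,533.20

£165,970.28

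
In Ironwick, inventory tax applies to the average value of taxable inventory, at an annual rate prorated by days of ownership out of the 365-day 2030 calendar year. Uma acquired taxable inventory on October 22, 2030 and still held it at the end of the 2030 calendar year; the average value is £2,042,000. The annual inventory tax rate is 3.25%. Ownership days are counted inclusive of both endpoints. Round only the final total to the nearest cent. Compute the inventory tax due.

Days held (October 22 – December 31, 2030): 71 out of 365
Tax = £2,042,000 × 3.25% × 71/365 = £12,909.3562

£12,909.36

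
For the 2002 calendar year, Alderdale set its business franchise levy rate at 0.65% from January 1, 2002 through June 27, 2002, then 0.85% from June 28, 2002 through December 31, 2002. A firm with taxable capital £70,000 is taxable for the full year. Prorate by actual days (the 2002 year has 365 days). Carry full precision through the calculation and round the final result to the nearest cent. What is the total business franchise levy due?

January 1 – June 27, 2002: 178 days at 0.65% → £70,000 × 0.65% × 178/365 = £221.8904
June 28 – December 31, 2002: 187 days at 0.85% → £70,000 × 0.85% × 187/365 = £304.8356
Total = £526.7260

£526.73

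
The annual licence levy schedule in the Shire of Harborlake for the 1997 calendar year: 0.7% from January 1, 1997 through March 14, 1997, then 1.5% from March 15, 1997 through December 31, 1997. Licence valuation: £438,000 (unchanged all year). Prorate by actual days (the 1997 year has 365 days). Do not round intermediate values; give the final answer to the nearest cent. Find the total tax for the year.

January 1 – March 14, 1997: 73 days at 0.7% → £438,000 × 0.7% × 73/365 = £613.2000
March 15 – December 31, 1997: 292 days at 1.5% → £438,000 × 1.5% × 292/365 = £5,256.0000
Total = £5,869.2000

£5,869.20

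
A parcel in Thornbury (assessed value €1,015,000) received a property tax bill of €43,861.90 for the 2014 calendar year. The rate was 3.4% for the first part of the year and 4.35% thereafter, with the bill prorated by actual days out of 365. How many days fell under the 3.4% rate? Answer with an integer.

Let d = days at the first rate; then 365 − d days at the second rate.
€1,015,000 × [3.4%·d + 4.35%·(365−d)] / 365 = €43,861.90
Solving gives d = 11, so the new rate took effect on 12 Jan 2014.

11 days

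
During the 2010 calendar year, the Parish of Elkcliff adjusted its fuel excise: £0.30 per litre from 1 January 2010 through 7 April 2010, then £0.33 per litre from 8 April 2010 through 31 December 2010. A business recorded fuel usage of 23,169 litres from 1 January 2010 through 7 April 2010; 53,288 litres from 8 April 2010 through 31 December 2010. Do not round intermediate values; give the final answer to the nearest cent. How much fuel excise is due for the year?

1 January – 7 April 2010: 23,169 litres at £0.30/litre → £6950.70
8 April – 31 December 2010: 53,288 litres at £0.33/litre → £17585.04

£24535.74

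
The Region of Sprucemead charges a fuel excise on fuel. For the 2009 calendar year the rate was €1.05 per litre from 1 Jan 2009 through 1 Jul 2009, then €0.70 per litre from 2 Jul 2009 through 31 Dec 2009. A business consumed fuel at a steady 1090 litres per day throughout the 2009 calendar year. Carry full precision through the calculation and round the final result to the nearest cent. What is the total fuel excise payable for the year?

€347928.00

1 Jan – 1 Jul 2009: 182 days × 1090 litres/day = 198,380 litres at €1.05/litre → €208299.00
2 Jul – 31 Dec 2009: 183 days × 1090 litres/day = 199,470 litres at €0.70/litre → €139629.00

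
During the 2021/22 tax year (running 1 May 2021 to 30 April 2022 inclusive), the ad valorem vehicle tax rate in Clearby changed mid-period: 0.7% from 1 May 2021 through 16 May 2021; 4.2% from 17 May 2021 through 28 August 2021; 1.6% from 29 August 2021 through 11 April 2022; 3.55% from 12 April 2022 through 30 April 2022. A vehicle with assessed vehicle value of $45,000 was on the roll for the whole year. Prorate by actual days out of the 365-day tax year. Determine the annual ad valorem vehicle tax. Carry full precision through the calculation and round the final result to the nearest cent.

1 May – 16 May 2021: 16 days at 0.7% → $45,000 × 0.7% × 16/365 = $13.8082
17 May – 28 August 2021: 104 days at 4.2% → $45,000 × 4.2% × 104/365 = $538.5205
29 August 2021 – 11 April 2022: 226 days at 1.6% → $45,000 × 1.6% × 226/365 = $445.8082
12 April – 30 April 2022: 19 days at 3.55% → $45,000 × 3.55% × 19/365 = $83.1575
Total = $1,081.2945

$1,081.29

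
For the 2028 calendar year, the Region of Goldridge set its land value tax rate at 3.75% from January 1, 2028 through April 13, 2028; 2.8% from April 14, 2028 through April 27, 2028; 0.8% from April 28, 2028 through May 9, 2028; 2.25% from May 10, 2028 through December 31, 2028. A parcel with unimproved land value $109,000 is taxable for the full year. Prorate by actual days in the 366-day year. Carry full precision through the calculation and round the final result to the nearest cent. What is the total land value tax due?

January 1 – April 13, 2028: 104 days at 3.75% → $109,000 × 3.75% × 104/366 = $1,161.4754
April 14 – April 27, 2028: 14 days at 2.8% → $109,000 × 2.8% × 14/366 = $116.7432
April 28 – May 9, 2028: 12 days at 0.8% → $109,000 × 0.8% × 12/366 = $28.5902
May 10 – December 31, 2028: 236 days at 2.25% → $109,000 × 2.25% × 236/366 = $1,581.3934
Total = $2,888.2022

$2,888.20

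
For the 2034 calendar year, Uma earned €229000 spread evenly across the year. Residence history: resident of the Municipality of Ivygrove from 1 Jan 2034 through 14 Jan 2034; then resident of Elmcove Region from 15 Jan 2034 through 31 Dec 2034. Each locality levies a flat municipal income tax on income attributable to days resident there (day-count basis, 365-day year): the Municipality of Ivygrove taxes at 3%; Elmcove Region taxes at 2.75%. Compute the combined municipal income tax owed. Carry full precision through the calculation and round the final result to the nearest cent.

The Municipality of Ivygrove, 1 Jan – 14 Jan 2034: 14 days → €229000 × 3% × 14/365 = €263.5068
Elmcove Region, 15 Jan – 31 Dec 2034: 351 days → €229000 × 2.75% × 351/365 = €6055.9521
Total = €6319.4589

€6319.46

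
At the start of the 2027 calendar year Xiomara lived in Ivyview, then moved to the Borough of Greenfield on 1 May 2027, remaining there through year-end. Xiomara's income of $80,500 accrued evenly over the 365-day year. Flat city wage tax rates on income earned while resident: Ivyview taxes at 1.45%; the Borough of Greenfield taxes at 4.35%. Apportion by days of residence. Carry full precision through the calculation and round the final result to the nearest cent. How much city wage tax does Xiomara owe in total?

Ivyview, 1 Jan – 30 Apr 2027: 120 days → $80,500 × 1.45% × 120/365 = $383.7534
The Borough of Greenfield, 1 May – 31 Dec 2027: 245 days → $80,500 × 4.35% × 245/365 = $2,350.4897
Total = $2,734.2432

$2,734.24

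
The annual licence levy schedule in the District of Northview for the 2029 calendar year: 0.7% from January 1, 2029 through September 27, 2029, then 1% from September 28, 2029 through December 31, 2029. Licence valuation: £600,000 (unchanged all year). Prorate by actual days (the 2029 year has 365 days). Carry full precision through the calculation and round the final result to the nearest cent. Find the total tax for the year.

January 1 – September 27, 2029: 270 days at 0.7% → £600,000 × 0.7% × 270/365 = £3,106.8493
September 28 – December 31, 2029: 95 days at 1% → £600,000 × 1% × 95/365 = £1,561.6438
Total = £4,668.4932

£4,668.49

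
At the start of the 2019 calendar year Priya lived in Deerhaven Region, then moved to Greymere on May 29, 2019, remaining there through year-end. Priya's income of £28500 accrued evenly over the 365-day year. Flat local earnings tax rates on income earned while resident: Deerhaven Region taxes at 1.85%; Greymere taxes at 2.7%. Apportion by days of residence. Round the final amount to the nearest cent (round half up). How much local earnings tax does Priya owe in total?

£671.27

Deerhaven Region, January 1 – May 28, 2019: 148 days → £28500 × 1.85% × 148/365 = £213.7890
Greymere, May 29 – December 31, 2019: 217 days → £28500 × 2.7% × 217/365 = £457.4836
Total = £671.2726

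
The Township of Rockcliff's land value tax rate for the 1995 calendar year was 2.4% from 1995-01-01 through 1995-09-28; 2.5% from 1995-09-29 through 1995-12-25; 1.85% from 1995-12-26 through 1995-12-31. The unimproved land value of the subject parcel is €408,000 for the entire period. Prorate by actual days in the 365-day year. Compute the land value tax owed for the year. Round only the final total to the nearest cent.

€9,853.48

1995-01-01 to 1995-09-28: 271 days at 2.4% → €408,000 × 2.4% × 271/365 = €7,270.2247
1995-09-29 to 1995-12-25: 88 days at 2.5% → €408,000 × 2.5% × 88/365 = €2,459.1781
1995-12-26 to 1995-12-31: 6 days at 1.85% → €408,000 × 1.85% × 6/365 = €124.0767
Total = €9,853.4795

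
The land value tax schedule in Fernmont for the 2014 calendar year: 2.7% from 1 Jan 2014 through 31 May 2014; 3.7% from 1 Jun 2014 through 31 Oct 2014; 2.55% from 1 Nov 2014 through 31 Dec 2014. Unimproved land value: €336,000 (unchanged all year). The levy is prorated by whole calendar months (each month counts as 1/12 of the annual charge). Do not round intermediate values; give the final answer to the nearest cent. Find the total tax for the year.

1 Jan – 31 May 2014: 5 months at 2.7% → €336,000 × 2.7% × 5/12 = €3,780.0000
1 Jun – 31 Oct 2014: 5 months at 3.7% → €336,000 × 3.7% × 5/12 = €5,180.0000
1 Nov – 31 Dec 2014: 2 months at 2.55% → €336,000 × 2.55% × 2/12 = €1,428.0000
Total = €10,388.0000

€10,388.00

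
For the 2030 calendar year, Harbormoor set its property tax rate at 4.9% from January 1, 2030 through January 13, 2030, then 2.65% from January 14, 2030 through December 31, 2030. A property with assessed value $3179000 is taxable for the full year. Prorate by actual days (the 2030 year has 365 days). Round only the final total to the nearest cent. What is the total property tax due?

$86791.05

January 1 – January 13, 2030: 13 days at 4.9% → $3179000 × 4.9% × 13/365 = $5548.0082
January 14 – December 31, 2030: 352 days at 2.65% → $3179000 × 2.65% × 352/365 = $81243.0466
Total = $86791.0548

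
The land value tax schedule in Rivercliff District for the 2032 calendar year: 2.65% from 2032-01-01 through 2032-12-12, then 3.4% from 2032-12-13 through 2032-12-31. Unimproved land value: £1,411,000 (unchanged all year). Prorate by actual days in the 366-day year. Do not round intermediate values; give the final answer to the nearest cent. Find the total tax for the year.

£37,940.86

2032-01-01 to 2032-12-12: 347 days at 2.65% → £1,411,000 × 2.65% × 347/366 = £35,450.4112
2032-12-13 to 2032-12-31: 19 days at 3.4% → £1,411,000 × 3.4% × 19/366 = £2,490.4536
Total = £37,940.8648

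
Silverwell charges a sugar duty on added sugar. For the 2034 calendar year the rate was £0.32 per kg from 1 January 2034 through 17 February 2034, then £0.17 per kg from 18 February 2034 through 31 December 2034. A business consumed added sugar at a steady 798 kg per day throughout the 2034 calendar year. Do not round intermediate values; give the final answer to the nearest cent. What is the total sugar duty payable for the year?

£55,261.50

1 January – 17 February 2034: 48 days × 798 kg/day = 38,304 kg at £0.32/kg → £12,257.28
18 February – 31 December 2034: 317 days × 798 kg/day = 252,966 kg at £0.17/kg → £43,004.22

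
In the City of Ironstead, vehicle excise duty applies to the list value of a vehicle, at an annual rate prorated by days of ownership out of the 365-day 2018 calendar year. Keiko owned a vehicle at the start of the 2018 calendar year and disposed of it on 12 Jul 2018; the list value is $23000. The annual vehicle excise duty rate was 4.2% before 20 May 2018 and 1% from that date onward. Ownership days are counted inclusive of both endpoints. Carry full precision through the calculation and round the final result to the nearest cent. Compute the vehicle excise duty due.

1 Jan – 19 May 2018: 139 days at 4.2% → $23000 × 4.2% × 139/365 = $367.8740
20 May – 12 Jul 2018: 54 days at 1% → $23000 × 1% × 54/365 = $34.0274
Total = $401.9014

$401.90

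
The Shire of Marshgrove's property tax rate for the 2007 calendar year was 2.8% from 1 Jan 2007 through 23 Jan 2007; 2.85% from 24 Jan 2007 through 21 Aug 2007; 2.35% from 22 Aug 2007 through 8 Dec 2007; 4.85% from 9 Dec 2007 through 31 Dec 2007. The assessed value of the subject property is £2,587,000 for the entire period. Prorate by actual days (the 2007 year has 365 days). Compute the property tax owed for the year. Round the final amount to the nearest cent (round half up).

£73,045.54

1 Jan – 23 Jan 2007: 23 days at 2.8% → £2,587,000 × 2.8% × 23/365 = £4,564.4603
24 Jan – 21 Aug 2007: 210 days at 2.85% → £2,587,000 × 2.85% × 210/365 = £42,419.7123
22 Aug – 8 Dec 2007: 109 days at 2.35% → £2,587,000 × 2.35% × 109/365 = £18,155.0699
9 Dec – 31 Dec 2007: 23 days at 4.85% → £2,587,000 × 4.85% × 23/365 = £7,906.2973
Total = £73,045.5397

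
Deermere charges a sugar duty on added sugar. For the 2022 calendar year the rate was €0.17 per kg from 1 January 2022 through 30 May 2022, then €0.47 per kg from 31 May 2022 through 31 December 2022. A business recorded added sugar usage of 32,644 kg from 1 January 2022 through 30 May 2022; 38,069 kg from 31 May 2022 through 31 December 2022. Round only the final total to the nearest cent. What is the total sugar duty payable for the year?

1 January – 30 May 2022: 32,644 kg at €0.17/kg → €5549.48
31 May – 31 December 2022: 38,069 kg at €0.47/kg → €17892.43

€23441.91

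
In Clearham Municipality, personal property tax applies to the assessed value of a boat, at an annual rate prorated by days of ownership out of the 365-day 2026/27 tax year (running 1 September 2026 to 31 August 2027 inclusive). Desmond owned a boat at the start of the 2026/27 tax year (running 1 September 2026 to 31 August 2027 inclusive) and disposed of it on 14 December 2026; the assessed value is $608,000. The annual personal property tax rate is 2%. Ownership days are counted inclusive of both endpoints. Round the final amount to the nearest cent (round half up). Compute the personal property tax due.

$3,498.08

Days held (1 September – 14 December 2026): 105 out of 365
Tax = $608,000 × 2% × 105/365 = $3,498.0822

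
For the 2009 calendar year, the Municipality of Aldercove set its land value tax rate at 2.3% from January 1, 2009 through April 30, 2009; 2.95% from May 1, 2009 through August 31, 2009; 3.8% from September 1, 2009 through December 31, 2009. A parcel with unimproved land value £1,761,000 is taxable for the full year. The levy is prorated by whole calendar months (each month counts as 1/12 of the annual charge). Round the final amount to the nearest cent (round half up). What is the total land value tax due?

£53,123.50

January 1 – April 30, 2009: 4 months at 2.3% → £1,761,000 × 2.3% × 4/12 = £13,501.0000
May 1 – August 31, 2009: 4 months at 2.95% → £1,761,000 × 2.95% × 4/12 = £17,316.5000
September 1 – December 31, 2009: 4 months at 3.8% → £1,761,000 × 3.8% × 4/12 = £22,306.0000
Total = £53,123.5000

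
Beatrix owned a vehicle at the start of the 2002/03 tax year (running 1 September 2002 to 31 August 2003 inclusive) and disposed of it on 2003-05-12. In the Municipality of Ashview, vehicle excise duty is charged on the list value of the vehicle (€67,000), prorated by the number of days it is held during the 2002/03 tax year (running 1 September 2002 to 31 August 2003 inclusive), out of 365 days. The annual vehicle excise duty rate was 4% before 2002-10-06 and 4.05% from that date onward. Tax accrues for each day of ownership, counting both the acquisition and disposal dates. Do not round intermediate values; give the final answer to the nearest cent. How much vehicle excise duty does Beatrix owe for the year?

2002-09-01 to 2002-10-05: 35 days at 4% → €67,000 × 4% × 35/365 = €256.9863
2002-10-06 to 2003-05-12: 219 days at 4.05% → €67,000 × 4.05% × 219/365 = €1,628.1000
Total = €1,885.0863

€1,885.09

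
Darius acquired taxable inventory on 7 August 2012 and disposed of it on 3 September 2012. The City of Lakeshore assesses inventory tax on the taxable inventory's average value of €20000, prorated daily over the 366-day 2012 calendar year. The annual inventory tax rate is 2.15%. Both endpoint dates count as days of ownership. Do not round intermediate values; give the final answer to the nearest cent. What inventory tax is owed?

Days held (7 August – 3 September 2012): 28 out of 366
Tax = €20000 × 2.15% × 28/366 = €32.8962

€32.90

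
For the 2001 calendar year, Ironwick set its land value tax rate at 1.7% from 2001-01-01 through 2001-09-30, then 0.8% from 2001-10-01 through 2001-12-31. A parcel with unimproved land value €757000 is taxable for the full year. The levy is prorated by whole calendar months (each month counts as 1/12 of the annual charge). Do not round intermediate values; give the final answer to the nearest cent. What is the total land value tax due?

€11165.75

2001-01-01 to 2001-09-30: 9 months at 1.7% → €757000 × 1.7% × 9/12 = €9651.7500
2001-10-01 to 2001-12-31: 3 months at 0.8% → €757000 × 0.8% × 3/12 = €1514.0000
Total = €11165.7500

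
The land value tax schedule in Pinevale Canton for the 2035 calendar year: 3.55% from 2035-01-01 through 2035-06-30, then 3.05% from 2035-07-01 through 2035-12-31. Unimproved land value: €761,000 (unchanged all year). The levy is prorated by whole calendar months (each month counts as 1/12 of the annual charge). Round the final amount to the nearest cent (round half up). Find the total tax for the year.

2035-01-01 to 2035-06-30: 6 months at 3.55% → €761,000 × 3.55% × 6/12 = €13,507.7500
2035-07-01 to 2035-12-31: 6 months at 3.05% → €761,000 × 3.05% × 6/12 = €11,605.2500
Total = €25,113.0000

€25,113.00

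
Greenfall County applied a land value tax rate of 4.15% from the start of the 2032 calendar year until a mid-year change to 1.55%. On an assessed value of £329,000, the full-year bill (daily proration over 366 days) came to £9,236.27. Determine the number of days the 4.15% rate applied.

177 days

Let d = days at the first rate; then 366 − d days at the second rate.
£329,000 × [4.15%·d + 1.55%·(366−d)] / 366 = £9,236.27
Solving gives d = 177, so the new rate took effect on June 26, 2032.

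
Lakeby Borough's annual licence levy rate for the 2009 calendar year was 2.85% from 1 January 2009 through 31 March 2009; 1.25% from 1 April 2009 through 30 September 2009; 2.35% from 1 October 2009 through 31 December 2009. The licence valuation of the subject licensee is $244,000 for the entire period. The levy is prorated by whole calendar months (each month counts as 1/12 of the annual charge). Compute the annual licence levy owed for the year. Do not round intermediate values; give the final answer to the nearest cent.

1 January – 31 March 2009: 3 months at 2.85% → $244,000 × 2.85% × 3/12 = $1,738.5000
1 April – 30 September 2009: 6 months at 1.25% → $244,000 × 1.25% × 6/12 = $1,525.0000
1 October – 31 December 2009: 3 months at 2.35% → $244,000 × 2.35% × 3/12 = $1,433.5000
Total = $4,697.0000

$4,697.00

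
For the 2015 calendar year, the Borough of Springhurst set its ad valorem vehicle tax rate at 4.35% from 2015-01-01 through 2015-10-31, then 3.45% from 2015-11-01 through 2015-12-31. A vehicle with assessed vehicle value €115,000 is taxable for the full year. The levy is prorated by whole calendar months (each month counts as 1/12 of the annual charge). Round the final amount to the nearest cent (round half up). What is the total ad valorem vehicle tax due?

€4,830.00

2015-01-01 to 2015-10-31: 10 months at 4.35% → €115,000 × 4.35% × 10/12 = €4,168.7500
2015-11-01 to 2015-12-31: 2 months at 3.45% → €115,000 × 3.45% × 2/12 = €661.2500
Total = €4,830.0000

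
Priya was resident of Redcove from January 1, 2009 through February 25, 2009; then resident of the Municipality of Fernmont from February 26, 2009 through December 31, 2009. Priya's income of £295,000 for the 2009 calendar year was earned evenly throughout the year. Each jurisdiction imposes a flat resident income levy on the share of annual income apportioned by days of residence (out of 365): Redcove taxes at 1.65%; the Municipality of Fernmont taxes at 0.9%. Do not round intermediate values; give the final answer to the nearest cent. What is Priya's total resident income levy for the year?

Redcove, January 1 – February 25, 2009: 56 days → £295,000 × 1.65% × 56/365 = £746.7945
The Municipality of Fernmont, February 26 – December 31, 2009: 309 days → £295,000 × 0.9% × 309/365 = £2,247.6575
Total = £2,994.4521

£2,994.45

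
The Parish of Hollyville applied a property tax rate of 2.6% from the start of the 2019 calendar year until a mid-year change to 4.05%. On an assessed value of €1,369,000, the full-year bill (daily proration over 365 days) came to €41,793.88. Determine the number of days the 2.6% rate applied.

251 days

Let d = days at the first rate; then 365 − d days at the second rate.
€1,369,000 × [2.6%·d + 4.05%·(365−d)] / 365 = €41,793.88
Solving gives d = 251, so the new rate took effect on September 9, 2019.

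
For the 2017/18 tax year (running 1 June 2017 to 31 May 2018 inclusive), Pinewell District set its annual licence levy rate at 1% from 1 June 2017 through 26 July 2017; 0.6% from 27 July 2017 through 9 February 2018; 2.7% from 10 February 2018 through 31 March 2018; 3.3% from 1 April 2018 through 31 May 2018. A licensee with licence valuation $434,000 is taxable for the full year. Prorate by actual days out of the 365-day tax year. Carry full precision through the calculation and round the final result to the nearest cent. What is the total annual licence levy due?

1 June – 26 July 2017: 56 days at 1% → $434,000 × 1% × 56/365 = $665.8630
27 July 2017 – 9 February 2018: 198 days at 0.6% → $434,000 × 0.6% × 198/365 = $1,412.5808
10 February – 31 March 2018: 50 days at 2.7% → $434,000 × 2.7% × 50/365 = $1,605.2055
1 April – 31 May 2018: 61 days at 3.3% → $434,000 × 3.3% × 61/365 = $2,393.5397
Total = $6,077.1890

$6,077.19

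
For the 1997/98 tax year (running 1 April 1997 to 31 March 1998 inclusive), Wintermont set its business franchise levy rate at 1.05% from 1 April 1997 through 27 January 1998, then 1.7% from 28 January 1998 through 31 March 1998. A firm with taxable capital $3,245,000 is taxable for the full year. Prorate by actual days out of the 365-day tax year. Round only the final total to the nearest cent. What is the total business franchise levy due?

1 April 1997 – 27 January 1998: 302 days at 1.05% → $3,245,000 × 1.05% × 302/365 = $28,191.4932
28 January – 31 March 1998: 63 days at 1.7% → $3,245,000 × 1.7% × 63/365 = $9,521.6301
Total = $37,713.1233

$37,713.12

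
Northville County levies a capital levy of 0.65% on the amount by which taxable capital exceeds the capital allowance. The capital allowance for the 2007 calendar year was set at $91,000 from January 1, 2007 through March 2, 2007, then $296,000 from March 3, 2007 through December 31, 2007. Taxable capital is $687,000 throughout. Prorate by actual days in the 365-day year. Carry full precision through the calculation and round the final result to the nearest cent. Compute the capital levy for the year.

January 1 – March 2, 2007: 61 days, exemption $91,000 → ($687,000 − $91,000) × 0.65% × 61/365 = $647.4356
March 3 – December 31, 2007: 304 days, exemption $296,000 → ($687,000 − $296,000) × 0.65% × 304/365 = $2,116.7562
Total = $2,764.1918

$2,764.19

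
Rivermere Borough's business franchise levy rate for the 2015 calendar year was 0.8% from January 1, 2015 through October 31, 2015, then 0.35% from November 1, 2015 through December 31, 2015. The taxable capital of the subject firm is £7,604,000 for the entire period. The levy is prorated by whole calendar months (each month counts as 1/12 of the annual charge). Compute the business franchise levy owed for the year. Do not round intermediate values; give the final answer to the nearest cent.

January 1 – October 31, 2015: 10 months at 0.8% → £7,604,000 × 0.8% × 10/12 = £50,693.3333
November 1 – December 31, 2015: 2 months at 0.35% → £7,604,000 × 0.35% × 2/12 = £4,435.6667
Total = £55,129.0000

£55,129.00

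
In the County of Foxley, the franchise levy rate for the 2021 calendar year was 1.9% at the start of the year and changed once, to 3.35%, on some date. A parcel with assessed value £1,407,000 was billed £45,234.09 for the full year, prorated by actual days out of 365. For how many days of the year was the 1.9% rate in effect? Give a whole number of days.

34 days

Let d = days at the first rate; then 365 − d days at the second rate.
£1,407,000 × [1.9%·d + 3.35%·(365−d)] / 365 = £45,234.09
Solving gives d = 34, so the new rate took effect on 4 Feb 2021.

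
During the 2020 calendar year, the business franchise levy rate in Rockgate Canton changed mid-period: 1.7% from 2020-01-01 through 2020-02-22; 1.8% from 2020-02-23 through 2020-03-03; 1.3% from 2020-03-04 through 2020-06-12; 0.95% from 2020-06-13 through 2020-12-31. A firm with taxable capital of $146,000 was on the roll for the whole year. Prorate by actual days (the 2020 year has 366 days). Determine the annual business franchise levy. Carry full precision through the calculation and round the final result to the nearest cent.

2020-01-01 to 2020-02-22: 53 days at 1.7% → $146,000 × 1.7% × 53/366 = $359.4153
2020-02-23 to 2020-03-03: 10 days at 1.8% → $146,000 × 1.8% × 10/366 = $71.8033
2020-03-04 to 2020-06-12: 101 days at 1.3% → $146,000 × 1.3% × 101/366 = $523.7650
2020-06-13 to 2020-12-31: 202 days at 0.95% → $146,000 × 0.95% × 202/366 = $765.5027
Total = $1,720.4863

$1,720.49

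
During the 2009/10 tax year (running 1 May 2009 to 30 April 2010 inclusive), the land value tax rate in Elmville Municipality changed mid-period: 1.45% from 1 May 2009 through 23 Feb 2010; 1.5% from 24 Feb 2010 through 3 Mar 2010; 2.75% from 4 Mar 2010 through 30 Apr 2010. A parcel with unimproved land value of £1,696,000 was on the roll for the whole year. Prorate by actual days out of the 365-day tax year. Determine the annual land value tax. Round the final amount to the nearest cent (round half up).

1 May 2009 – 23 Feb 2010: 299 days at 1.45% → £1,696,000 × 1.45% × 299/365 = £20,145.2274
24 Feb – 3 Mar 2010: 8 days at 1.5% → £1,696,000 × 1.5% × 8/365 = £557.5890
4 Mar – 30 Apr 2010: 58 days at 2.75% → £1,696,000 × 2.75% × 58/365 = £7,411.2877
Total = £28,114.1041

£28,114.10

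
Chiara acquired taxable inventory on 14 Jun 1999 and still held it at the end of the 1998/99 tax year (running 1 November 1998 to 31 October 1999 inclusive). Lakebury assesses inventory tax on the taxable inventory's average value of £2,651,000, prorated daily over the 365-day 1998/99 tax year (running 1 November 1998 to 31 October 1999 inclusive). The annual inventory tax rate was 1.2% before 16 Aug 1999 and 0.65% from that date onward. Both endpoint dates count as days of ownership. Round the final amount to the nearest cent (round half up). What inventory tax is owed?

£9,125.98

14 Jun – 15 Aug 1999: 63 days at 1.2% → £2,651,000 × 1.2% × 63/365 = £5,490.8384
16 Aug – 31 Oct 1999: 77 days at 0.65% → £2,651,000 × 0.65% × 77/365 = £3,635.1384
Total = £9,125.9767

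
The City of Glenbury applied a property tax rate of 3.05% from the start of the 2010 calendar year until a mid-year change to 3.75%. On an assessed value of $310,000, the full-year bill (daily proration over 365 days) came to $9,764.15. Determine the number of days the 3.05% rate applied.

313 days

Let d = days at the first rate; then 365 − d days at the second rate.
$310,000 × [3.05%·d + 3.75%·(365−d)] / 365 = $9,764.15
Solving gives d = 313, so the new rate took effect on November 10, 2010.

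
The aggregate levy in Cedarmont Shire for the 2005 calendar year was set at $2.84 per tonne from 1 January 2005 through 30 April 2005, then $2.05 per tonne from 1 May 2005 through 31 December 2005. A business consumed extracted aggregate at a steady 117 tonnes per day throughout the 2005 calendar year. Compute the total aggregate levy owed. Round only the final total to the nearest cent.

1 January – 30 April 2005: 120 days × 117 tonnes/day = 14,040 tonnes at $2.84/tonne → $39,873.60
1 May – 31 December 2005: 245 days × 117 tonnes/day = 28,665 tonnes at $2.05/tonne → $58,763.25

$98,636.85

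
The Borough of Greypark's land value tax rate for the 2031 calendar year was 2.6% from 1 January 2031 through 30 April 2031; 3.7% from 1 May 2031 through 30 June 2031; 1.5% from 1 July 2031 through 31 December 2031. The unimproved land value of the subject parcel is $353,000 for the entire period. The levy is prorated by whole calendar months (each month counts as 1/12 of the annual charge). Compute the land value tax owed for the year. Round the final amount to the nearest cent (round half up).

$7,883.67

1 January – 30 April 2031: 4 months at 2.6% → $353,000 × 2.6% × 4/12 = $3,059.3333
1 May – 30 June 2031: 2 months at 3.7% → $353,000 × 3.7% × 2/12 = $2,176.8333
1 July – 31 December 2031: 6 months at 1.5% → $353,000 × 1.5% × 6/12 = $2,647.5000
Total = $7,883.6667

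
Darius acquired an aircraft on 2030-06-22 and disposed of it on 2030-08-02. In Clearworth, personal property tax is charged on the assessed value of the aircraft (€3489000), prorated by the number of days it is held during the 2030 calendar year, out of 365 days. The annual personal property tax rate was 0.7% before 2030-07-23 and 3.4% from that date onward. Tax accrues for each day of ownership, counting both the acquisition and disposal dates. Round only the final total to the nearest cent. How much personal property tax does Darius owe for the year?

2030-06-22 to 2030-07-22: 31 days at 0.7% → €3489000 × 0.7% × 31/365 = €2074.2822
2030-07-23 to 2030-08-02: 11 days at 3.4% → €3489000 × 3.4% × 11/365 = €3575.0301
Total = €5649.3123

€5649.31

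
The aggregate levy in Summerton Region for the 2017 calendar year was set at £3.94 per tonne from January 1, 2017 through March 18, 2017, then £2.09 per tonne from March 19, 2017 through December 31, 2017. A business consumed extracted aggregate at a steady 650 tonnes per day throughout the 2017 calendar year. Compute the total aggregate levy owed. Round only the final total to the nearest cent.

£588,445.00

January 1 – March 18, 2017: 77 days × 650 tonnes/day = 50,050 tonnes at £3.94/tonne → £197,197.00
March 19 – December 31, 2017: 288 days × 650 tonnes/day = 187,200 tonnes at £2.09/tonne → £391,248.00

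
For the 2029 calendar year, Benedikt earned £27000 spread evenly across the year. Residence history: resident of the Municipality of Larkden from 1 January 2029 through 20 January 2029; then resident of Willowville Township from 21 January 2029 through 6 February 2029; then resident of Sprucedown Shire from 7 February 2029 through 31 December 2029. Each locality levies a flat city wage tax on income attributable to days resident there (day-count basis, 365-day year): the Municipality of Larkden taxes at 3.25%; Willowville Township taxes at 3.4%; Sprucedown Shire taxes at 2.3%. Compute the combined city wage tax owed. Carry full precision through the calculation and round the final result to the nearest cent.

£648.89

The Municipality of Larkden, 1 January – 20 January 2029: 20 days → £27000 × 3.25% × 20/365 = £48.0822
Willowville Township, 21 January – 6 February 2029: 17 days → £27000 × 3.4% × 17/365 = £42.7562
Sprucedown Shire, 7 February – 31 December 2029: 328 days → £27000 × 2.3% × 328/365 = £558.0493
Total = £648.8877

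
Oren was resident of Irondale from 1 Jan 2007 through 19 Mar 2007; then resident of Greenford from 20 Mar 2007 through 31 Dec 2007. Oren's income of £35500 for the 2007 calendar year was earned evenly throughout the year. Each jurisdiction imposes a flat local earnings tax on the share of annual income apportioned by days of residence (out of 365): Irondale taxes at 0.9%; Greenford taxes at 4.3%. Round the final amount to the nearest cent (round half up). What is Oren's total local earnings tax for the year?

£1268.57

Irondale, 1 Jan – 19 Mar 2007: 78 days → £35500 × 0.9% × 78/365 = £68.2767
Greenford, 20 Mar – 31 Dec 2007: 287 days → £35500 × 4.3% × 287/365 = £1200.2890
Total = £1268.5658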